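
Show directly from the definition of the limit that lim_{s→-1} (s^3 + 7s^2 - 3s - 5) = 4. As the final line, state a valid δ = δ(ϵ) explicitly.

δ = min(2, ϵ/36)

Let ϵ > 0. We want δ > 0 such that 0 < |s + 1| < δ implies |(s^3 + 7s^2 - 3s - 5) − 4| < ϵ.
(s^3 + 7s^2 - 3s - 5) − 4 = s^3 + 7s^2 - 3s - 9 = (s + 1)(s^2 + 6s - 9).
So |(s^3 + 7s^2 - 3s - 5) − 4| = |s + 1|·|s^2 + 6s - 9|.
Require δ ≤ 2. Then |s + 1| < 2 gives |s| < 3, and by the triangle inequality |s^2 + 6s - 9| ≤ 3^2 + 6·3 + 9 = 36.
Hence |(s^3 + 7s^2 - 3s - 5) − 4| ≤ 36|s + 1| < ϵ provided |s + 1| < ϵ/36.
Take δ = min(2, ϵ/36). Then 0 < |s + 1| < δ gives both |s + 1| < 2 and |s + 1| < ϵ/36, so |(s^3 + 7s^2 - 3s - 5) − 4| < ϵ.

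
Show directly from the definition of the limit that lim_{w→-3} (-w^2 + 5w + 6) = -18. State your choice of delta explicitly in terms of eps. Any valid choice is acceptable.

Fix eps > 0. We want delta > 0 such that 0 < |w + 3| < delta implies |(-w^2 + 5w + 6) + 18| < eps.
(-w^2 + 5w + 6) + 18 = -w^2 + 5w + 24 = (w + 3)(-w + 8).
So |(-w^2 + 5w + 6) + 18| = |w + 3|·|-w + 8|.
Assume first that |w + 3| < 2, so |w| < 5. Then |-w + 8| ≤ 5 + 8 = 13.
Hence |(-w^2 + 5w + 6) + 18| ≤ 13|w + 3| < eps provided |w + 3| < eps/13.
Choosing delta = min(2, eps/13) ensures both conditions, hence |(-w^2 + 5w + 6) + 18| < eps.

delta = min(2, eps/13)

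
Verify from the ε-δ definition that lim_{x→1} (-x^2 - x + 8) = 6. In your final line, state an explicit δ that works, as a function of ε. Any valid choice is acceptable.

δ = min(1, ε/4)

Fix ε > 0. We want δ > 0 such that 0 < |x − 1| < δ implies |(-x^2 - x + 8) − 6| < ε.
(-x^2 - x + 8) − 6 = -x^2 - x + 2 = (x − 1)(-x - 2).
So |(-x^2 - x + 8) − 6| = |x − 1|·|-x - 2|.
Assume first that |x − 1| < 1, so |x| < 2. Then |-x - 2| ≤ 2 + 2 = 4.
Hence |(-x^2 - x + 8) − 6| ≤ 4|x − 1| < ε provided |x − 1| < ε/4.
Choosing δ = min(1, ε/4) ensures both conditions, hence |(-x^2 - x + 8) − 6| < ε.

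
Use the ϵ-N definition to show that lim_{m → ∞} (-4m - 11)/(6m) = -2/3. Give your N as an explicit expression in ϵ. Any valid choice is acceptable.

N = (11/6)/ϵ

Suppose ϵ > 0. For m ≥ 1, |(-4m - 11)/(6m) + 2/3| = |-66|/(6(6m)) = 66/(6(6m)).
Since 6m ≥ 6m for m ≥ 1, this is ≤ 66/(6·6m) = (11/6)/m.
So |(-4m - 11)/(6m) + 2/3| < ϵ whenever m > (11/6)/ϵ.
Take N = (11/6)/ϵ. If m > N then |(-4m - 11)/(6m) + 2/3| ≤ (11/6)/m < ϵ.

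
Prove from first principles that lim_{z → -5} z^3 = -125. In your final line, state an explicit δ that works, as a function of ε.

δ = min(1, ε/91)

Suppose ε > 0. We seek δ > 0 with 0 < |z + 5| < δ ⇒ |z^3 + 125| < ε.
Factor: z^3 + 125 = (z + 5)(z^2 - 5z + 25), so |z^3 + 125| = |z + 5|·|z^2 - 5z + 25|.
Restrict δ ≤ 1. Then |z + 5| < 1 gives |z| < 6, so by the triangle inequality |z^2 - 5z + 25| ≤ 6^2 + 5·6 + 25 = 91.
Hence |z^3 + 125| ≤ 91|z + 5|, which is < ε once |z + 5| < ε/91.
Take δ = min(1, ε/91). If 0 < |z + 5| < δ then both bounds hold and |z^3 + 125| ≤ 91|z + 5| < 91·(ε/91) = ε.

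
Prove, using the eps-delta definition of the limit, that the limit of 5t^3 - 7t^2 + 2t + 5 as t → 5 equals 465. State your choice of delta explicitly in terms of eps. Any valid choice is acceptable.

delta = min(1, eps/380)

Let eps > 0 be given. We want delta > 0 such that 0 < |t − 5| < delta implies |(5t^3 - 7t^2 + 2t + 5) − 465| < eps.
(5t^3 - 7t^2 + 2t + 5) − 465 = 5t^3 - 7t^2 + 2t - 460 = (t − 5)(5t^2 + 18t + 92).
So |(5t^3 - 7t^2 + 2t + 5) − 465| = |t − 5|·|5t^2 + 18t + 92|.
Require delta ≤ 1. Then |t − 5| < 1 gives |t| < 6, and by the triangle inequality |5t^2 + 18t + 92| ≤ 5·6^2 + 18·6 + 92 = 380.
Hence |(5t^3 - 7t^2 + 2t + 5) − 465| ≤ 380|t − 5| < eps provided |t − 5| < eps/380.
Take delta = min(1, eps/380). Then 0 < |t − 5| < delta gives both |t − 5| < 1 and |t − 5| < eps/380, so |(5t^3 - 7t^2 + 2t + 5) − 465| < eps.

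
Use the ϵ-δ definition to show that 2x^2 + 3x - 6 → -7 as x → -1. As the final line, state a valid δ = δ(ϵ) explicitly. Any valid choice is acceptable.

Let ϵ > 0. We want δ > 0 such that 0 < |x + 1| < δ implies |(2x^2 + 3x - 6) + 7| < ϵ.
(2x^2 + 3x - 6) + 7 = 2x^2 + 3x + 1 = (x + 1)(2x + 1).
So |(2x^2 + 3x - 6) + 7| = |x + 1|·|2x + 1|.
Require δ ≤ 1. Then |x + 1| < 1 gives |x| < 2, and by the triangle inequality |2x + 1| ≤ 2·2 + 1 = 5.
Hence |(2x^2 + 3x - 6) + 7| ≤ 5|x + 1| < ϵ provided |x + 1| < ϵ/5.
Choosing δ = min(1, ϵ/5) ensures both conditions, hence |(2x^2 + 3x - 6) + 7| < ϵ.

δ = min(1, ϵ/5)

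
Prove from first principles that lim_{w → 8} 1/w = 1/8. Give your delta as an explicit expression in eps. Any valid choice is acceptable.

Fix eps > 0. We seek delta > 0 such that 0 < |w − 8| < delta implies |1/w − (1/8)| < eps.
|1/w − (1/8)| = |8 − w|/(8·|w|) = |w − 8|/(8|w|).
Require delta ≤ 4 so that |w| > 8 − 4 = 4, hence 8|w| > 32.
Then |1/w − (1/8)| < |w − 8|/32, which is < eps when |w − 8| < 32eps.
Take delta = min(4, 32eps). Then 0 < |w − 8| < delta gives both |w − 8| < 4 and |w − 8| < 32eps, so |1/w − (1/8)| < eps.

delta = min(4, 32eps)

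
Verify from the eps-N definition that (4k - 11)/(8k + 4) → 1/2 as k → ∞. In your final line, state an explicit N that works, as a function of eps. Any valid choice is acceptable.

Fix eps > 0. For k ≥ 1, |(4k - 11)/(8k + 4) − (1/2)| = |-104|/(8(8k + 4)) = 104/(8(8k + 4)).
Since 8k + 4 ≥ 8k for k ≥ 1, this is ≤ 104/(8·8k) = (13/8)/k.
So |(4k - 11)/(8k + 4) − (1/2)| < eps whenever k > (13/8)/eps.
Take N = (13/8)/eps. If k > N then |(4k - 11)/(8k + 4) − (1/2)| ≤ (13/8)/k < eps.

N = (13/8)/eps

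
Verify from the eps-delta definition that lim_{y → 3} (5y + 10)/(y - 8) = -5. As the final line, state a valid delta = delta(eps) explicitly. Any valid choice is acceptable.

delta = min(5/2, (1/4)eps)

Let eps > 0. We want delta > 0 with 0 < |y − 3| < delta ⇒ |(5y + 10)/(y - 8) + 5| < eps.
Combining over a common denominator, (5y + 10)/(y - 8) + 5 = [(5y + 10)·(-5) − 25·(y - 8)] / [(-5)·(y - 8)] = -50(y − 3) / ((-5)(y - 8)).
So |(5y + 10)/(y - 8) + 5| = 50|y − 3| / (5·|y − 8|).
Require delta ≤ 5/2, so |y − 8| ≥ |-5| − |y − 3| > 5 − 5/2 = 5/2.
Hence |(5y + 10)/(y - 8) + 5| < 50|y − 3|/(5·(5/2)) = 4|y − 3|, which is < eps once |y − 3| < (1/4)eps.
Take delta = min(5/2, (1/4)eps). Then 0 < |y − 3| < delta forces both bounds, so |(5y + 10)/(y - 8) + 5| < eps.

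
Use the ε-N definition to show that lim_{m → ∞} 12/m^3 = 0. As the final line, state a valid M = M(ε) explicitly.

M = (12/ε)^{1/3}

Let ε > 0. For m ≥ 1, |12/m^3 − 0| = 12/m^3.
12/m^3 < ε ⇔ m^3 > 12/ε ⇔ m > (12/ε)^{1/3}.
Take M = (12/ε)^{1/3}. Then m > M implies 12/m^3 < ε.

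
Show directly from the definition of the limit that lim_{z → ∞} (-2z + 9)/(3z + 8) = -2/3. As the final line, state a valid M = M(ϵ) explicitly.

M = (43/9)/ϵ

Let ϵ > 0. We seek M > 0 such that z > M implies |(-2z + 9)/(3z + 8) + 2/3| < ϵ.
(-2z + 9)/(3z + 8) + 2/3 = (3(-2z + 9) − (-2)(3z + 8)) / (3(3z + 8)) = 43/(3(3z + 8)).
For z > 0 we have 3z + 8 > 3z, so |(-2z + 9)/(3z + 8) + 2/3| = 43/(3(3z + 8)) < 43/(3·3z) = (43/9)/z.
Thus |(-2z + 9)/(3z + 8) + 2/3| < ϵ whenever z > (43/9)/ϵ.
Take M = (43/9)/ϵ. If z > M then |(-2z + 9)/(3z + 8) + 2/3| < (43/9)/z < ϵ.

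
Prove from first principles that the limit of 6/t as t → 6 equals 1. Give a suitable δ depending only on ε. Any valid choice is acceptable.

δ = min(3, 3ε)

Suppose ε > 0. We seek δ > 0 such that 0 < |t − 6| < δ implies |6/t − 1| < ε.
|6/t − 1| = 6·|6 − t|/(6·|t|) = 6|t − 6|/(6|t|).
Require δ ≤ 3 so that |t| > 6 − 3 = 3, hence 6|t| > 18.
Then |6/t − 1| < 6|t − 6|/18, which is < ε when |t − 6| < 3ε.
Take δ = min(3, 3ε). Then 0 < |t − 6| < δ gives both |t − 6| < 3 and |t − 6| < 3ε, so |6/t − 1| < ε.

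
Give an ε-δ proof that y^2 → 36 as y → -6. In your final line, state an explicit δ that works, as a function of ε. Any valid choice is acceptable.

δ = min(2, ε/14)

Let ε > 0. We seek δ > 0 with 0 < |y + 6| < δ ⇒ |y^2 − 36| < ε.
Factor: y^2 − 36 = (y + 6)(y - 6), so |y^2 − 36| = |y + 6|·|y - 6|.
Restrict δ ≤ 2. Then |y + 6| < 2 gives |y| < 8, so by the triangle inequality |y - 6| ≤ 8 + 6 = 14.
Hence |y^2 − 36| ≤ 14|y + 6|, which is < ε once |y + 6| < ε/14.
Take δ = min(2, ε/14). If 0 < |y + 6| < δ then both bounds hold and |y^2 − 36| ≤ 14|y + 6| < 14·(ε/14) = ε.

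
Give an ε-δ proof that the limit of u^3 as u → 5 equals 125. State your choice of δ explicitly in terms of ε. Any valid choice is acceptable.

δ = min(1, ε/91)

Suppose ε > 0. We seek δ > 0 with 0 < |u − 5| < δ ⇒ |u^3 − 125| < ε.
Factor: u^3 − 125 = (u − 5)(u^2 + 5u + 25), so |u^3 − 125| = |u − 5|·|u^2 + 5u + 25|.
Restrict δ ≤ 1. Then |u − 5| < 1 gives |u| < 6, so by the triangle inequality |u^2 + 5u + 25| ≤ 6^2 + 5·6 + 25 = 91.
Hence |u^3 − 125| ≤ 91|u − 5|, which is < ε once |u − 5| < ε/91.
Take δ = min(1, ε/91). If 0 < |u − 5| < δ then both bounds hold and |u^3 − 125| ≤ 91|u − 5| < 91·(ε/91) = ε.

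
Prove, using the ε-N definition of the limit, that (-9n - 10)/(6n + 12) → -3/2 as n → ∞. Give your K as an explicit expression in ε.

K = (4/3)/ε

Let ε > 0. For n ≥ 1, |(-9n - 10)/(6n + 12) + 3/2| = |48|/(6(6n + 12)) = 48/(6(6n + 12)).
Since 6n + 12 ≥ 6n for n ≥ 1, this is ≤ 48/(6·6n) = (4/3)/n.
So |(-9n - 10)/(6n + 12) + 3/2| < ε whenever n > (4/3)/ε.
Take K = (4/3)/ε. If n > K then |(-9n - 10)/(6n + 12) + 3/2| ≤ (4/3)/n < ε.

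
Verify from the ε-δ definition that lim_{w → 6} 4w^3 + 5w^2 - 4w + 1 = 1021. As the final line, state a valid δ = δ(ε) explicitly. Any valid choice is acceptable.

δ = min(1, ε/569)

Suppose ε > 0. We want δ > 0 such that 0 < |w − 6| < δ implies |(4w^3 + 5w^2 - 4w + 1) − 1021| < ε.
(4w^3 + 5w^2 - 4w + 1) − 1021 = 4w^3 + 5w^2 - 4w - 1020 = (w − 6)(4w^2 + 29w + 170).
So |(4w^3 + 5w^2 - 4w + 1) − 1021| = |w − 6|·|4w^2 + 29w + 170|.
Assume first that |w − 6| < 1, so |w| < 7. Then |4w^2 + 29w + 170| ≤ 4·7^2 + 29·7 + 170 = 569.
Hence |(4w^3 + 5w^2 - 4w + 1) − 1021| ≤ 569|w − 6| < ε provided |w − 6| < ε/569.
Take δ = min(1, ε/569). Then 0 < |w − 6| < δ gives both |w − 6| < 1 and |w − 6| < ε/569, so |(4w^3 + 5w^2 - 4w + 1) − 1021| < ε.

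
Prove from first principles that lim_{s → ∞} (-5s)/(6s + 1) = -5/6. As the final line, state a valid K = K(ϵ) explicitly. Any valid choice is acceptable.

Let ϵ > 0. We seek K > 0 such that s > K implies |(-5s)/(6s + 1) + 5/6| < ϵ.
(-5s)/(6s + 1) + 5/6 = (6(-5s) − (-5)(6s + 1)) / (6(6s + 1)) = 5/(6(6s + 1)).
For s > 0 we have 6s + 1 > 6s, so |(-5s)/(6s + 1) + 5/6| = 5/(6(6s + 1)) < 5/(6·6s) = (5/36)/s.
Thus |(-5s)/(6s + 1) + 5/6| < ϵ whenever s > (5/36)/ϵ.
Take K = (5/36)/ϵ. If s > K then |(-5s)/(6s + 1) + 5/6| < (5/36)/s < ϵ.

K = (5/36)/ϵ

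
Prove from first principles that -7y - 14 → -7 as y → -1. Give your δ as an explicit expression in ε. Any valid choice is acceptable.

δ = ε/7

Suppose ε > 0. We need δ > 0 so that 0 < |y + 1| < δ implies |(-7y - 14) + 7| < ε.
Since (-7y - 14) + 7 = -7(y + 1), we have |(-7y - 14) + 7| = 7|y + 1|.
Thus it suffices that |y + 1| < ε/7.
Choosing δ = ε/7 gives |(-7y - 14) + 7| = 7|y + 1| < ε whenever |y + 1| < δ.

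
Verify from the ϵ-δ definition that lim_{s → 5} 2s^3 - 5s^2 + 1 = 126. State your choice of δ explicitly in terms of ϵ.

δ = min(1, ϵ/127)

Fix ϵ > 0. We want δ > 0 such that 0 < |s − 5| < δ implies |(2s^3 - 5s^2 + 1) − 126| < ϵ.
(2s^3 - 5s^2 + 1) − 126 = 2s^3 - 5s^2 - 125 = (s − 5)(2s^2 + 5s + 25).
So |(2s^3 - 5s^2 + 1) − 126| = |s − 5|·|2s^2 + 5s + 25|.
Require δ ≤ 1. Then |s − 5| < 1 gives |s| < 6, and by the triangle inequality |2s^2 + 5s + 25| ≤ 2·6^2 + 5·6 + 25 = 127.
Hence |(2s^3 - 5s^2 + 1) − 126| ≤ 127|s − 5| < ϵ provided |s − 5| < ϵ/127.
Take δ = min(1, ϵ/127). Then 0 < |s − 5| < δ gives both |s − 5| < 1 and |s − 5| < ϵ/127, so |(2s^3 - 5s^2 + 1) − 126| < ϵ.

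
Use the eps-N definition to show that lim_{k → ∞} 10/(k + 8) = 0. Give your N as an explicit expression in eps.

N = 10/eps

Let eps > 0. For k ≥ 1, |10/(k + 8) − 0| = 10/(k + 8) ≤ 10/k.
We need 10/k < eps, i.e. k > 10/eps.
Take N = 10/eps. If k > N then |10/(k + 8)| ≤ 10/k < eps.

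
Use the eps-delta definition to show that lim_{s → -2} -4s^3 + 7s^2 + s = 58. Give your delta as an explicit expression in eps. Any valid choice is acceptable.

delta = min(1, eps/110)

Let eps > 0. We want delta > 0 such that 0 < |s + 2| < delta implies |(-4s^3 + 7s^2 + s) − 58| < eps.
(-4s^3 + 7s^2 + s) − 58 = -4s^3 + 7s^2 + s - 58 = (s + 2)(-4s^2 + 15s - 29).
So |(-4s^3 + 7s^2 + s) − 58| = |s + 2|·|-4s^2 + 15s - 29|.
Require delta ≤ 1. Then |s + 2| < 1 gives |s| < 3, and by the triangle inequality |-4s^2 + 15s - 29| ≤ 4·3^2 + 15·3 + 29 = 110.
Hence |(-4s^3 + 7s^2 + s) − 58| ≤ 110|s + 2| < eps provided |s + 2| < eps/110.
Choosing delta = min(1, eps/110) ensures both conditions, hence |(-4s^3 + 7s^2 + s) − 58| < eps.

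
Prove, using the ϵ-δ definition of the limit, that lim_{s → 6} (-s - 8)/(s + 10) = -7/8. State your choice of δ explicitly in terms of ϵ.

δ = min(8, 64ϵ)

Let ϵ > 0. We want δ > 0 with 0 < |s − 6| < δ ⇒ |(-s - 8)/(s + 10) + 7/8| < ϵ.
Combining over a common denominator, (-s - 8)/(s + 10) + 7/8 = [(-s - 8)·16 − (-14)·(s + 10)] / [16·(s + 10)] = -2(s − 6) / (16(s + 10)).
So |(-s - 8)/(s + 10) + 7/8| = 2|s − 6| / (16·|s + 10|).
Require δ ≤ 8, so |s + 10| ≥ |16| − |s − 6| > 16 − 8 = 8.
Hence |(-s - 8)/(s + 10) + 7/8| < 2|s − 6|/(16·8) = (1/64)|s − 6|, which is < ϵ once |s − 6| < 64ϵ.
Take δ = min(8, 64ϵ). Then 0 < |s − 6| < δ forces both bounds, so |(-s - 8)/(s + 10) + 7/8| < ϵ.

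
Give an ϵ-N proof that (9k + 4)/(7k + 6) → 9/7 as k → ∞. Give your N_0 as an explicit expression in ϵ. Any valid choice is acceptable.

N_0 = (26/49)/ϵ

Let ϵ > 0 be given. For k ≥ 1, |(9k + 4)/(7k + 6) − (9/7)| = |-26|/(7(7k + 6)) = 26/(7(7k + 6)).
Since 7k + 6 ≥ 7k for k ≥ 1, this is ≤ 26/(7·7k) = (26/49)/k.
So |(9k + 4)/(7k + 6) − (9/7)| < ϵ whenever k > (26/49)/ϵ.
Take N_0 = (26/49)/ϵ. If k > N_0 then |(9k + 4)/(7k + 6) − (9/7)| ≤ (26/49)/k < ϵ.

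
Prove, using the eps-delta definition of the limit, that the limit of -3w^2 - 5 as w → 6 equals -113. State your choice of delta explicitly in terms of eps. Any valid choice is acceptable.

delta = min(1, eps/39)

Suppose eps > 0. We want delta > 0 such that 0 < |w − 6| < delta implies |(-3w^2 - 5) + 113| < eps.
(-3w^2 - 5) + 113 = -3w^2 + 108 = (w − 6)(-3w - 18).
So |(-3w^2 - 5) + 113| = |w − 6|·|-3w - 18|.
Assume first that |w − 6| < 1, so |w| < 7. Then |-3w - 18| ≤ 3·7 + 18 = 39.
Hence |(-3w^2 - 5) + 113| ≤ 39|w − 6| < eps provided |w − 6| < eps/39.
Take delta = min(1, eps/39). Then 0 < |w − 6| < delta gives both |w − 6| < 1 and |w − 6| < eps/39, so |(-3w^2 - 5) + 113| < eps.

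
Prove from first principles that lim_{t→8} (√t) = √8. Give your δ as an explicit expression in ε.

Suppose ε > 0. We want δ > 0 such that 0 < |t − 8| < δ implies |√t − √8| < ε.
Multiplying by the conjugate, |√t − √8| = |t − 8|/(√t + √8).
Restrict δ ≤ 8 so that |t − 8| < 8 forces t > 0, and then √t + √8 > √8.
Hence |√t − √8| < |t − 8|/√8, which is < ε once |t − 8| < √8·ε.
Take δ = min(8, √8·ε). If 0 < |t − 8| < δ then t > 0 and |√t − √8| < |t − 8|/√8 < ε.

δ = min(8, √8·ε)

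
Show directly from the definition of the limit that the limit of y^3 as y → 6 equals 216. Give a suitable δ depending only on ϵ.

Let ϵ > 0 be given. We seek δ > 0 with 0 < |y − 6| < δ ⇒ |y^3 − 216| < ϵ.
Factor: y^3 − 216 = (y − 6)(y^2 + 6y + 36), so |y^3 − 216| = |y − 6|·|y^2 + 6y + 36|.
Impose δ ≤ 1 so that |y| < 7; then |y^2 + 6y + 36| ≤ 127.
Hence |y^3 − 216| ≤ 127|y − 6|, which is < ϵ once |y − 6| < ϵ/127.
Take δ = min(1, ϵ/127). If 0 < |y − 6| < δ then both bounds hold and |y^3 − 216| ≤ 127|y − 6| < 127·(ϵ/127) = ϵ.

δ = min(1, ϵ/127)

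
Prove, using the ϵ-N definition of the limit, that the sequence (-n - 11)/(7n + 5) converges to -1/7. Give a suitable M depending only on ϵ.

Let ϵ > 0 be given. For n ≥ 1, |(-n - 11)/(7n + 5) + 1/7| = |-72|/(7(7n + 5)) = 72/(7(7n + 5)).
Since 7n + 5 ≥ 7n for n ≥ 1, this is ≤ 72/(7·7n) = (72/49)/n.
So |(-n - 11)/(7n + 5) + 1/7| < ϵ whenever n > (72/49)/ϵ.
Take M = (72/49)/ϵ. If n > M then |(-n - 11)/(7n + 5) + 1/7| ≤ (72/49)/n < ϵ.

M = (72/49)/ϵ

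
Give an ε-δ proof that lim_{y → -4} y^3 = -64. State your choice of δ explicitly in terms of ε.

Fix ε > 0. We seek δ > 0 with 0 < |y + 4| < δ ⇒ |y^3 + 64| < ε.
Factor: y^3 + 64 = (y + 4)(y^2 - 4y + 16), so |y^3 + 64| = |y + 4|·|y^2 - 4y + 16|.
Impose δ ≤ 2 so that |y| < 6; then |y^2 - 4y + 16| ≤ 76.
Hence |y^3 + 64| ≤ 76|y + 4|, which is < ε once |y + 4| < ε/76.
Take δ = min(2, ε/76). If 0 < |y + 4| < δ then both bounds hold and |y^3 + 64| ≤ 76|y + 4| < 76·(ε/76) = ε.

δ = min(2, ε/76)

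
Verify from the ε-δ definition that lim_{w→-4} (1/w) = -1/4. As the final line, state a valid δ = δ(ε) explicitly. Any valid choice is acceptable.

Let ε > 0. We seek δ > 0 such that 0 < |w + 4| < δ implies |1/w + 1/4| < ε.
|1/w + 1/4| = |-4 − w|/(4·|w|) = |w + 4|/(4|w|).
Restrict δ ≤ 2. Then |w + 4| < 2 gives |w| > 2, so 4|w| > 8.
Then |1/w + 1/4| < |w + 4|/8, which is < ε when |w + 4| < 8ε.
Take δ = min(2, 8ε). Then 0 < |w + 4| < δ gives both |w + 4| < 2 and |w + 4| < 8ε, so |1/w + 1/4| < ε.

δ = min(2, 8ε)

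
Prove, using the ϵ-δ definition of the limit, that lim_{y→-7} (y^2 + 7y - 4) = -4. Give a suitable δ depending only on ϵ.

Suppose ϵ > 0. We want δ > 0 such that 0 < |y + 7| < δ implies |(y^2 + 7y - 4) + 4| < ϵ.
(y^2 + 7y - 4) + 4 = y^2 + 7y = (y + 7)(y).
So |(y^2 + 7y - 4) + 4| = |y + 7|·|y|.
Assume first that |y + 7| < 1, so |y| < 8. Then |y| ≤ 8 = 8.
Hence |(y^2 + 7y - 4) + 4| ≤ 8|y + 7| < ϵ provided |y + 7| < ϵ/8.
Choosing δ = min(1, ϵ/8) ensures both conditions, hence |(y^2 + 7y - 4) + 4| < ϵ.

δ = min(1, ϵ/8)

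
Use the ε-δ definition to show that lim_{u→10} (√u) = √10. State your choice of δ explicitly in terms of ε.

δ = min(10, √10·ε)

Suppose ε > 0. We want δ > 0 such that 0 < |u − 10| < δ implies |√u − √10| < ε.
Rationalise: √u − √10 = (u − 10)/(√u + √10), so |√u − √10| = |u − 10|/(√u + √10).
Restrict δ ≤ 10 so that |u − 10| < 10 forces u > 0, and then √u + √10 > √10.
Hence |√u − √10| < |u − 10|/√10, which is < ε once |u − 10| < √10·ε.
Take δ = min(10, √10·ε). If 0 < |u − 10| < δ then u > 0 and |√u − √10| < |u − 10|/√10 < ε.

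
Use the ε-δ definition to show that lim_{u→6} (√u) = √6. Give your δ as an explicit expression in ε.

Suppose ε > 0. We want δ > 0 such that 0 < |u − 6| < δ implies |√u − √6| < ε.
Multiplying by the conjugate, |√u − √6| = |u − 6|/(√u + √6).
Restrict δ ≤ 6 so that |u − 6| < 6 forces u > 0, and then √u + √6 > √6.
Hence |√u − √6| < |u − 6|/√6, which is < ε once |u − 6| < √6·ε.
Take δ = min(6, √6·ε). If 0 < |u − 6| < δ then u > 0 and |√u − √6| < |u − 6|/√6 < ε.

δ = min(6, √6·ε)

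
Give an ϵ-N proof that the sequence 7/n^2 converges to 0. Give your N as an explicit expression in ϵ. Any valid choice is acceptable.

Suppose ϵ > 0. For n ≥ 1, |7/n^2 − 0| = 7/n^2.
7/n^2 < ϵ ⇔ n^2 > 7/ϵ ⇔ n > (7/ϵ)^{1/2}.
Take N = (7/ϵ)^{1/2}. Then n > N implies 7/n^2 < ϵ.

N = (7/ϵ)^{1/2}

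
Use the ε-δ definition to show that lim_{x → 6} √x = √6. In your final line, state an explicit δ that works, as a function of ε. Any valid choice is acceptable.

Fix ε > 0. We want δ > 0 such that 0 < |x − 6| < δ implies |√x − √6| < ε.
Rationalise: √x − √6 = (x − 6)/(√x + √6), so |√x − √6| = |x − 6|/(√x + √6).
Restrict δ ≤ 6 so that |x − 6| < 6 forces x > 0, and then √x + √6 > √6.
Hence |√x − √6| < |x − 6|/√6, which is < ε once |x − 6| < √6·ε.
Take δ = min(6, √6·ε). If 0 < |x − 6| < δ then x > 0 and |√x − √6| < |x − 6|/√6 < ε.

δ = min(6, √6·ε)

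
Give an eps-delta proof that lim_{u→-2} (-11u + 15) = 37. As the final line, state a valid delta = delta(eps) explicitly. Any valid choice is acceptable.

delta = eps/11

Let eps > 0 be given. We need delta > 0 so that 0 < |u + 2| < delta implies |(-11u + 15) − 37| < eps.
|(-11u + 15) − 37| = |-11u - 22| = 11|u + 2|.
So 11|u + 2| < eps exactly when |u + 2| < eps/11.
Take delta = eps/11. If 0 < |u + 2| < delta then |(-11u + 15) − 37| = 11|u + 2| < 11·(eps/11) = eps.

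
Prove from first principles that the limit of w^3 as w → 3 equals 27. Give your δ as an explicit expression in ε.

Suppose ε > 0. We seek δ > 0 with 0 < |w − 3| < δ ⇒ |w^3 − 27| < ε.
Factor: w^3 − 27 = (w − 3)(w^2 + 3w + 9), so |w^3 − 27| = |w − 3|·|w^2 + 3w + 9|.
Impose δ ≤ 1 so that |w| < 4; then |w^2 + 3w + 9| ≤ 37.
Hence |w^3 − 27| ≤ 37|w − 3|, which is < ε once |w − 3| < ε/37.
Take δ = min(1, ε/37). If 0 < |w − 3| < δ then both bounds hold and |w^3 − 27| ≤ 37|w − 3| < 37·(ε/37) = ε.

δ = min(1, ε/37)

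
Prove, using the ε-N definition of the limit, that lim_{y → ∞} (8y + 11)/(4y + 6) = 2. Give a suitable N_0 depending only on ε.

N_0 = (1/4)/ε

Suppose ε > 0. We seek N_0 > 0 such that y > N_0 implies |(8y + 11)/(4y + 6) − 2| < ε.
(8y + 11)/(4y + 6) − 2 = (4(8y + 11) − 8(4y + 6)) / (4(4y + 6)) = -4/(4(4y + 6)).
For y > 0 we have 4y + 6 > 4y, so |(8y + 11)/(4y + 6) − 2| = 4/(4(4y + 6)) < 4/(4·4y) = (1/4)/y.
Thus |(8y + 11)/(4y + 6) − 2| < ε whenever y > (1/4)/ε.
Take N_0 = (1/4)/ε. If y > N_0 then |(8y + 11)/(4y + 6) − 2| < (1/4)/y < ε.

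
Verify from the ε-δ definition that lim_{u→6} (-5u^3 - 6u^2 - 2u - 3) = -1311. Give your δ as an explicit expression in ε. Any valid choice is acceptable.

δ = min(1, ε/715)

Let ε > 0. We want δ > 0 such that 0 < |u − 6| < δ implies |(-5u^3 - 6u^2 - 2u - 3) + 1311| < ε.
(-5u^3 - 6u^2 - 2u - 3) + 1311 = -5u^3 - 6u^2 - 2u + 1308 = (u − 6)(-5u^2 - 36u - 218).
So |(-5u^3 - 6u^2 - 2u - 3) + 1311| = |u − 6|·|-5u^2 - 36u - 218|.
Require δ ≤ 1. Then |u − 6| < 1 gives |u| < 7, and by the triangle inequality |-5u^2 - 36u - 218| ≤ 5·7^2 + 36·7 + 218 = 715.
Hence |(-5u^3 - 6u^2 - 2u - 3) + 1311| ≤ 715|u − 6| < ε provided |u − 6| < ε/715.
Take δ = min(1, ε/715). Then 0 < |u − 6| < δ gives both |u − 6| < 1 and |u − 6| < ε/715, so |(-5u^3 - 6u^2 - 2u - 3) + 1311| < ε.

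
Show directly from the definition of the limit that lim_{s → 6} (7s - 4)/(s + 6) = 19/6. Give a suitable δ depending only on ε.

δ = min(6, (36/23)ε)

Let ε > 0 be given. We want δ > 0 with 0 < |s − 6| < δ ⇒ |(7s - 4)/(s + 6) − (19/6)| < ε.
Combining over a common denominator, (7s - 4)/(s + 6) − (19/6) = [(7s - 4)·12 − 38·(s + 6)] / [12·(s + 6)] = 46(s − 6) / (12(s + 6)).
So |(7s - 4)/(s + 6) − (19/6)| = 46|s − 6| / (12·|s + 6|).
Require δ ≤ 6, so |s + 6| ≥ |12| − |s − 6| > 12 − 6 = 6.
Hence |(7s - 4)/(s + 6) − (19/6)| < 46|s − 6|/(12·6) = (23/36)|s − 6|, which is < ε once |s − 6| < (36/23)ε.
Take δ = min(6, (36/23)ε). Then 0 < |s − 6| < δ forces both bounds, so |(7s - 4)/(s + 6) − (19/6)| < ε.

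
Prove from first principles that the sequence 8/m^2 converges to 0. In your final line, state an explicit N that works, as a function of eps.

Let eps > 0. For m ≥ 1, |8/m^2 − 0| = 8/m^2.
8/m^2 < eps ⇔ m^2 > 8/eps ⇔ m > (8/eps)^{1/2}.
Take N = (8/eps)^{1/2}. Then m > N implies 8/m^2 < eps.

N = (8/eps)^{1/2}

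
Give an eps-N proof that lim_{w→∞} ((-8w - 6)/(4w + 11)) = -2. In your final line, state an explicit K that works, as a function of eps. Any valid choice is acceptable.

K = 4/eps

Let eps > 0 be given. We seek K > 0 such that w > K implies |(-8w - 6)/(4w + 11) + 2| < eps.
(-8w - 6)/(4w + 11) + 2 = (4(-8w - 6) − (-8)(4w + 11)) / (4(4w + 11)) = 64/(4(4w + 11)).
For w > 0 we have 4w + 11 > 4w, so |(-8w - 6)/(4w + 11) + 2| = 64/(4(4w + 11)) < 64/(4·4w) = 4/w.
Thus |(-8w - 6)/(4w + 11) + 2| < eps whenever w > 4/eps.
Take K = 4/eps. If w > K then |(-8w - 6)/(4w + 11) + 2| < 4/w < eps.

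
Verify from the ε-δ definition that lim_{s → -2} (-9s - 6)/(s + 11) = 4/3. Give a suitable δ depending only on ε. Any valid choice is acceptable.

δ = min(9/2, (27/62)ε)

Suppose ε > 0. We want δ > 0 with 0 < |s + 2| < δ ⇒ |(-9s - 6)/(s + 11) − (4/3)| < ε.
Combining over a common denominator, (-9s - 6)/(s + 11) − (4/3) = [(-9s - 6)·9 − 12·(s + 11)] / [9·(s + 11)] = -93(s + 2) / (9(s + 11)).
So |(-9s - 6)/(s + 11) − (4/3)| = 93|s + 2| / (9·|s + 11|).
Require δ ≤ 9/2, so |s + 11| ≥ |9| − |s + 2| > 9 − 9/2 = 9/2.
Hence |(-9s - 6)/(s + 11) − (4/3)| < 93|s + 2|/(9·(9/2)) = (62/27)|s + 2|, which is < ε once |s + 2| < (27/62)ε.
Take δ = min(9/2, (27/62)ε). Then 0 < |s + 2| < δ forces both bounds, so |(-9s - 6)/(s + 11) − (4/3)| < ε.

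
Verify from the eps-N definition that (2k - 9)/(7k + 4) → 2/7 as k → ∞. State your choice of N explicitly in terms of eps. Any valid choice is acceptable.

Let eps > 0. For k ≥ 1, |(2k - 9)/(7k + 4) − (2/7)| = |-71|/(7(7k + 4)) = 71/(7(7k + 4)).
Since 7k + 4 ≥ 7k for k ≥ 1, this is ≤ 71/(7·7k) = (71/49)/k.
So |(2k - 9)/(7k + 4) − (2/7)| < eps whenever k > (71/49)/eps.
Take N = (71/49)/eps. If k > N then |(2k - 9)/(7k + 4) − (2/7)| ≤ (71/49)/k < eps.

N = (71/49)/eps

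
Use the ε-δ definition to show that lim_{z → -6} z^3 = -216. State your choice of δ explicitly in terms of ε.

Let ε > 0. We seek δ > 0 with 0 < |z + 6| < δ ⇒ |z^3 + 216| < ε.
Factor: z^3 + 216 = (z + 6)(z^2 - 6z + 36), so |z^3 + 216| = |z + 6|·|z^2 - 6z + 36|.
Impose δ ≤ 2 so that |z| < 8; then |z^2 - 6z + 36| ≤ 148.
Hence |z^3 + 216| ≤ 148|z + 6|, which is < ε once |z + 6| < ε/148.
Take δ = min(2, ε/148). If 0 < |z + 6| < δ then both bounds hold and |z^3 + 216| ≤ 148|z + 6| < 148·(ε/148) = ε.

δ = min(2, ε/148)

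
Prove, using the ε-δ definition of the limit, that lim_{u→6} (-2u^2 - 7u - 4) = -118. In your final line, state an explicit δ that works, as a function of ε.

δ = min(2, ε/35)

Let ε > 0 be given. We want δ > 0 such that 0 < |u − 6| < δ implies |(-2u^2 - 7u - 4) + 118| < ε.
(-2u^2 - 7u - 4) + 118 = -2u^2 - 7u + 114 = (u − 6)(-2u - 19).
So |(-2u^2 - 7u - 4) + 118| = |u − 6|·|-2u - 19|.
Assume first that |u − 6| < 2, so |u| < 8. Then |-2u - 19| ≤ 2·8 + 19 = 35.
Hence |(-2u^2 - 7u - 4) + 118| ≤ 35|u − 6| < ε provided |u − 6| < ε/35.
Choosing δ = min(2, ε/35) ensures both conditions, hence |(-2u^2 - 7u - 4) + 118| < ε.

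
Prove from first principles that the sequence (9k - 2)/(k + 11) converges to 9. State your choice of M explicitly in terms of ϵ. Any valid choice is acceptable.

M = 101/ϵ

Let ϵ > 0 be given. For k ≥ 1, |(9k - 2)/(k + 11) − 9| = |-101|/((k + 11)) = 101/((k + 11)).
Since k + 11 ≥ k for k ≥ 1, this is ≤ 101/(k) = 101/k.
So |(9k - 2)/(k + 11) − 9| < ϵ whenever k > 101/ϵ.
Take M = 101/ϵ. If k > M then |(9k - 2)/(k + 11) − 9| ≤ 101/k < ϵ.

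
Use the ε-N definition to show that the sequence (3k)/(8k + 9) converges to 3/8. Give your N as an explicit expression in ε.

N = (27/64)/ε

Let ε > 0 be given. For k ≥ 1, |(3k)/(8k + 9) − (3/8)| = |-27|/(8(8k + 9)) = 27/(8(8k + 9)).
Since 8k + 9 ≥ 8k for k ≥ 1, this is ≤ 27/(8·8k) = (27/64)/k.
So |(3k)/(8k + 9) − (3/8)| < ε whenever k > (27/64)/ε.
Take N = (27/64)/ε. If k > N then |(3k)/(8k + 9) − (3/8)| ≤ (27/64)/k < ε.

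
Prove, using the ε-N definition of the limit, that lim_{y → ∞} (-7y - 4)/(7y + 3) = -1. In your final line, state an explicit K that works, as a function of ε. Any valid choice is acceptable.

Let ε > 0 be given. We seek K > 0 such that y > K implies |(-7y - 4)/(7y + 3) + 1| < ε.
(-7y - 4)/(7y + 3) + 1 = (7(-7y - 4) − (-7)(7y + 3)) / (7(7y + 3)) = -7/(7(7y + 3)).
For y > 0 we have 7y + 3 > 7y, so |(-7y - 4)/(7y + 3) + 1| = 7/(7(7y + 3)) < 7/(7·7y) = (1/7)/y.
Thus |(-7y - 4)/(7y + 3) + 1| < ε whenever y > (1/7)/ε.
Take K = (1/7)/ε. If y > K then |(-7y - 4)/(7y + 3) + 1| < (1/7)/y < ε.

K = (1/7)/ε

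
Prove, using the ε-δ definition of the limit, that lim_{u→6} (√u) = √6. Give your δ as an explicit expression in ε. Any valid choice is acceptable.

Let ε > 0 be given. We want δ > 0 such that 0 < |u − 6| < δ implies |√u − √6| < ε.
Multiplying by the conjugate, |√u − √6| = |u − 6|/(√u + √6).
Restrict δ ≤ 6 so that |u − 6| < 6 forces u > 0, and then √u + √6 > √6.
Hence |√u − √6| < |u − 6|/√6, which is < ε once |u − 6| < √6·ε.
Take δ = min(6, √6·ε). If 0 < |u − 6| < δ then u > 0 and |√u − √6| < |u − 6|/√6 < ε.

δ = min(6, √6·ε)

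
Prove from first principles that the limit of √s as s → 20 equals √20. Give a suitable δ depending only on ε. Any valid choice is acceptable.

Fix ε > 0. We want δ > 0 such that 0 < |s − 20| < δ implies |√s − √20| < ε.
Rationalise: √s − √20 = (s − 20)/(√s + √20), so |√s − √20| = |s − 20|/(√s + √20).
Restrict δ ≤ 20 so that |s − 20| < 20 forces s > 0, and then √s + √20 > √20.
Hence |√s − √20| < |s − 20|/√20, which is < ε once |s − 20| < √20·ε.
Take δ = min(20, √20·ε). If 0 < |s − 20| < δ then s > 0 and |√s − √20| < |s − 20|/√20 < ε.

δ = min(20, √20·ε)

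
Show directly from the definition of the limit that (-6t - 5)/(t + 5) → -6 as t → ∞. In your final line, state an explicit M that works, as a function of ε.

M = 25/ε

Let ε > 0 be given. We seek M > 0 such that t > M implies |(-6t - 5)/(t + 5) + 6| < ε.
(-6t - 5)/(t + 5) + 6 = ((-6t - 5) − (-6)(t + 5)) / ((t + 5)) = 25/((t + 5)).
For t > 0 we have t + 5 > t, so |(-6t - 5)/(t + 5) + 6| = 25/((t + 5)) < 25/(t) = 25/t.
Thus |(-6t - 5)/(t + 5) + 6| < ε whenever t > 25/ε.
Take M = 25/ε. If t > M then |(-6t - 5)/(t + 5) + 6| < 25/t < ε.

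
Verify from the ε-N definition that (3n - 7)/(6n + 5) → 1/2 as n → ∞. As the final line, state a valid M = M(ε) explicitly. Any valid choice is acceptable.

Let ε > 0 be given. For n ≥ 1, |(3n - 7)/(6n + 5) − (1/2)| = |-57|/(6(6n + 5)) = 57/(6(6n + 5)).
Since 6n + 5 ≥ 6n for n ≥ 1, this is ≤ 57/(6·6n) = (19/12)/n.
So |(3n - 7)/(6n + 5) − (1/2)| < ε whenever n > (19/12)/ε.
Take M = (19/12)/ε. If n > M then |(3n - 7)/(6n + 5) − (1/2)| ≤ (19/12)/n < ε.

M = (19/12)/ε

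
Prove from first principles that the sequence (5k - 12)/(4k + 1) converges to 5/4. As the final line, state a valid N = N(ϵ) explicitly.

N = (53/16)/ϵ

Fix ϵ > 0. For k ≥ 1, |(5k - 12)/(4k + 1) − (5/4)| = |-53|/(4(4k + 1)) = 53/(4(4k + 1)).
Since 4k + 1 ≥ 4k for k ≥ 1, this is ≤ 53/(4·4k) = (53/16)/k.
So |(5k - 12)/(4k + 1) − (5/4)| < ϵ whenever k > (53/16)/ϵ.
Take N = (53/16)/ϵ. If k > N then |(5k - 12)/(4k + 1) − (5/4)| ≤ (53/16)/k < ϵ.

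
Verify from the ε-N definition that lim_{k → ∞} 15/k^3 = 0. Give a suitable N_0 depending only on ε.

Fix ε > 0. For k ≥ 1, |15/k^3 − 0| = 15/k^3.
15/k^3 < ε ⇔ k^3 > 15/ε ⇔ k > (15/ε)^{1/3}.
Take N_0 = (15/ε)^{1/3}. Then k > N_0 implies 15/k^3 < ε.

N_0 = (15/ε)^{1/3}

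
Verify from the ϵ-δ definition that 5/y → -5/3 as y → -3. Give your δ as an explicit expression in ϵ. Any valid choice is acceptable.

δ = min(3/2, (9/10)ϵ)

Suppose ϵ > 0. We seek δ > 0 such that 0 < |y + 3| < δ implies |5/y + 5/3| < ϵ.
|5/y + 5/3| = 5·|-3 − y|/(3·|y|) = 5|y + 3|/(3|y|).
Restrict δ ≤ 3/2. Then |y + 3| < 3/2 gives |y| > 3/2, so 3|y| > 9/2.
Then |5/y + 5/3| < 5|y + 3|/(9/2), which is < ϵ when |y + 3| < (9/10)ϵ.
Take δ = min(3/2, (9/10)ϵ). Then 0 < |y + 3| < δ gives both |y + 3| < 3/2 and |y + 3| < (9/10)ϵ, so |5/y + 5/3| < ϵ.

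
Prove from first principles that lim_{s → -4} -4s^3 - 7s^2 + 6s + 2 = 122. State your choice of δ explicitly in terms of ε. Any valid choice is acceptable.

Let ε > 0 be given. We want δ > 0 such that 0 < |s + 4| < δ implies |(-4s^3 - 7s^2 + 6s + 2) − 122| < ε.
(-4s^3 - 7s^2 + 6s + 2) − 122 = -4s^3 - 7s^2 + 6s - 120 = (s + 4)(-4s^2 + 9s - 30).
So |(-4s^3 - 7s^2 + 6s + 2) − 122| = |s + 4|·|-4s^2 + 9s - 30|.
Require δ ≤ 1. Then |s + 4| < 1 gives |s| < 5, and by the triangle inequality |-4s^2 + 9s - 30| ≤ 4·5^2 + 9·5 + 30 = 175.
Hence |(-4s^3 - 7s^2 + 6s + 2) − 122| ≤ 175|s + 4| < ε provided |s + 4| < ε/175.
Choosing δ = min(1, ε/175) ensures both conditions, hence |(-4s^3 - 7s^2 + 6s + 2) − 122| < ε.

δ = min(1, ε/175)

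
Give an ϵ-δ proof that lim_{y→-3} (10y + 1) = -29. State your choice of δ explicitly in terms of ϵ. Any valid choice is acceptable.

δ = ϵ/10

Let ϵ > 0. We need δ > 0 so that 0 < |y + 3| < δ implies |(10y + 1) + 29| < ϵ.
Since (10y + 1) + 29 = 10(y + 3), we have |(10y + 1) + 29| = 10|y + 3|.
Thus it suffices that |y + 3| < ϵ/10.
Choosing δ = ϵ/10 gives |(10y + 1) + 29| = 10|y + 3| < ϵ whenever |y + 3| < δ.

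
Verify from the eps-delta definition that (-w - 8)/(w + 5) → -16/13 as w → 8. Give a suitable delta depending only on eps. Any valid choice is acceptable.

delta = min(13/2, (169/6)eps)

Let eps > 0. We want delta > 0 with 0 < |w − 8| < delta ⇒ |(-w - 8)/(w + 5) + 16/13| < eps.
Combining over a common denominator, (-w - 8)/(w + 5) + 16/13 = [(-w - 8)·13 − (-16)·(w + 5)] / [13·(w + 5)] = 3(w − 8) / (13(w + 5)).
So |(-w - 8)/(w + 5) + 16/13| = 3|w − 8| / (13·|w + 5|).
Require delta ≤ 13/2, so |w + 5| ≥ |13| − |w − 8| > 13 − 13/2 = 13/2.
Hence |(-w - 8)/(w + 5) + 16/13| < 3|w − 8|/(13·(13/2)) = (6/169)|w − 8|, which is < eps once |w − 8| < (169/6)eps.
Take delta = min(13/2, (169/6)eps). Then 0 < |w − 8| < delta forces both bounds, so |(-w - 8)/(w + 5) + 16/13| < eps.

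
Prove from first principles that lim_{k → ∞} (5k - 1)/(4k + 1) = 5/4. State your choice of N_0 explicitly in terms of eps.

N_0 = (9/16)/eps

Let eps > 0 be given. For k ≥ 1, |(5k - 1)/(4k + 1) − (5/4)| = |-9|/(4(4k + 1)) = 9/(4(4k + 1)).
Since 4k + 1 ≥ 4k for k ≥ 1, this is ≤ 9/(4·4k) = (9/16)/k.
So |(5k - 1)/(4k + 1) − (5/4)| < eps whenever k > (9/16)/eps.
Take N_0 = (9/16)/eps. If k > N_0 then |(5k - 1)/(4k + 1) − (5/4)| ≤ (9/16)/k < eps.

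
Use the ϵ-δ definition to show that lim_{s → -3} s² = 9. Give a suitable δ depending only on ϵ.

Let ϵ > 0. We seek δ > 0 with 0 < |s + 3| < δ ⇒ |s² − 9| < ϵ.
Factor: s² − 9 = (s + 3)(s - 3), so |s² − 9| = |s + 3|·|s - 3|.
Impose δ ≤ 1 so that |s| < 4; then |s - 3| ≤ 7.
Hence |s² − 9| ≤ 7|s + 3|, which is < ϵ once |s + 3| < ϵ/7.
Take δ = min(1, ϵ/7). If 0 < |s + 3| < δ then both bounds hold and |s² − 9| ≤ 7|s + 3| < 7·(ϵ/7) = ϵ.

δ = min(1, ϵ/7)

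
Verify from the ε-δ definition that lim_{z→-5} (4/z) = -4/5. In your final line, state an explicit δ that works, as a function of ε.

δ = min(5/2, (25/8)ε)

Fix ε > 0. We seek δ > 0 such that 0 < |z + 5| < δ implies |4/z + 4/5| < ε.
|4/z + 4/5| = 4·|-5 − z|/(5·|z|) = 4|z + 5|/(5|z|).
Restrict δ ≤ 5/2. Then |z + 5| < 5/2 gives |z| > 5/2, so 5|z| > 25/2.
Then |4/z + 4/5| < 4|z + 5|/(25/2), which is < ε when |z + 5| < (25/8)ε.
Take δ = min(5/2, (25/8)ε). Then 0 < |z + 5| < δ gives both |z + 5| < 5/2 and |z + 5| < (25/8)ε, so |4/z + 4/5| < ε.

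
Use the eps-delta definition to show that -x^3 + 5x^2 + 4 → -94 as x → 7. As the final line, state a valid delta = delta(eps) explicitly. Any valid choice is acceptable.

Suppose eps > 0. We want delta > 0 such that 0 < |x − 7| < delta implies |(-x^3 + 5x^2 + 4) + 94| < eps.
(-x^3 + 5x^2 + 4) + 94 = -x^3 + 5x^2 + 98 = (x − 7)(-x^2 - 2x - 14).
So |(-x^3 + 5x^2 + 4) + 94| = |x − 7|·|-x^2 - 2x - 14|.
Assume first that |x − 7| < 1, so |x| < 8. Then |-x^2 - 2x - 14| ≤ 8^2 + 2·8 + 14 = 94.
Hence |(-x^3 + 5x^2 + 4) + 94| ≤ 94|x − 7| < eps provided |x − 7| < eps/94.
Choosing delta = min(1, eps/94) ensures both conditions, hence |(-x^3 + 5x^2 + 4) + 94| < eps.

delta = min(1, eps/94)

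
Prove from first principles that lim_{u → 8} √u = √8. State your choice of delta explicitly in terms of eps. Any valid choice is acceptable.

Suppose eps > 0. We want delta > 0 such that 0 < |u − 8| < delta implies |√u − √8| < eps.
Multiplying by the conjugate, |√u − √8| = |u − 8|/(√u + √8).
Restrict delta ≤ 8 so that |u − 8| < 8 forces u > 0, and then √u + √8 > √8.
Hence |√u − √8| < |u − 8|/√8, which is < eps once |u − 8| < √8·eps.
Take delta = min(8, √8·eps). If 0 < |u − 8| < delta then u > 0 and |√u − √8| < |u − 8|/√8 < eps.

delta = min(8, √8·eps)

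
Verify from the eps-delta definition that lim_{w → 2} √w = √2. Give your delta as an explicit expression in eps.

delta = min(2, √2·eps)

Let eps > 0. We want delta > 0 such that 0 < |w − 2| < delta implies |√w − √2| < eps.
Rationalise: √w − √2 = (w − 2)/(√w + √2), so |√w − √2| = |w − 2|/(√w + √2).
Restrict delta ≤ 2 so that |w − 2| < 2 forces w > 0, and then √w + √2 > √2.
Hence |√w − √2| < |w − 2|/√2, which is < eps once |w − 2| < √2·eps.
Take delta = min(2, √2·eps). If 0 < |w − 2| < delta then w > 0 and |√w − √2| < |w − 2|/√2 < eps.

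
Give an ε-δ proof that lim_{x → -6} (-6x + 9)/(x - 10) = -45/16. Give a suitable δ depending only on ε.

δ = min(8, (128/51)ε)

Let ε > 0. We want δ > 0 with 0 < |x + 6| < δ ⇒ |(-6x + 9)/(x - 10) + 45/16| < ε.
Combining over a common denominator, (-6x + 9)/(x - 10) + 45/16 = [(-6x + 9)·(-16) − 45·(x - 10)] / [(-16)·(x - 10)] = 51(x + 6) / ((-16)(x - 10)).
So |(-6x + 9)/(x - 10) + 45/16| = 51|x + 6| / (16·|x − 10|).
Require δ ≤ 8, so |x − 10| ≥ |-16| − |x + 6| > 16 − 8 = 8.
Hence |(-6x + 9)/(x - 10) + 45/16| < 51|x + 6|/(16·8) = (51/128)|x + 6|, which is < ε once |x + 6| < (128/51)ε.
Take δ = min(8, (128/51)ε). Then 0 < |x + 6| < δ forces both bounds, so |(-6x + 9)/(x - 10) + 45/16| < ε.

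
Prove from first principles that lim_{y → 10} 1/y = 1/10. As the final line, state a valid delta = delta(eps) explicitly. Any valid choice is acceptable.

Suppose eps > 0. We seek delta > 0 such that 0 < |y − 10| < delta implies |1/y − (1/10)| < eps.
|1/y − (1/10)| = |10 − y|/(10·|y|) = |y − 10|/(10|y|).
Restrict delta ≤ 5. Then |y − 10| < 5 gives |y| > 5, so 10|y| > 50.
Then |1/y − (1/10)| < |y − 10|/50, which is < eps when |y − 10| < 50eps.
Take delta = min(5, 50eps). Then 0 < |y − 10| < delta gives both |y − 10| < 5 and |y − 10| < 50eps, so |1/y − (1/10)| < eps.

delta = min(5, 50eps)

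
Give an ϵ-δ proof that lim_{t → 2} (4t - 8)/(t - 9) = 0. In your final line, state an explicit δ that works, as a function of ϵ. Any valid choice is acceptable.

Let ϵ > 0. We want δ > 0 with 0 < |t − 2| < δ ⇒ |(4t - 8)/(t - 9) − 0| < ϵ.
Combining over a common denominator, (4t - 8)/(t - 9) − 0 = [(4t - 8)·(-7) − 0·(t - 9)] / [(-7)·(t - 9)] = -28(t − 2) / ((-7)(t - 9)).
So |(4t - 8)/(t - 9) − 0| = 28|t − 2| / (7·|t − 9|).
Restrict δ ≤ 7/2. Then |t − 2| < 7/2 gives |t − 9| = |(t − 2) + (-7)| ≥ 7 − 7/2 = 7/2.
Hence |(4t - 8)/(t - 9) − 0| < 28|t − 2|/(7·(7/2)) = (8/7)|t − 2|, which is < ϵ once |t − 2| < (7/8)ϵ.
Take δ = min(7/2, (7/8)ϵ). Then 0 < |t − 2| < δ forces both bounds, so |(4t - 8)/(t - 9) − 0| < ϵ.

δ = min(7/2, (7/8)ϵ)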